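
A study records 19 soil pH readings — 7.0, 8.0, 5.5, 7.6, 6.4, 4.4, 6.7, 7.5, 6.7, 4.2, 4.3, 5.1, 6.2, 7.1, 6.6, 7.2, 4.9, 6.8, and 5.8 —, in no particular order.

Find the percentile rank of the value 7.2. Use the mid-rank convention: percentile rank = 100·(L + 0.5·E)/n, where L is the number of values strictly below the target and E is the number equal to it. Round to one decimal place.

81.6

Sorted: 4.2, 4.3, 4.4, 4.9, 5.1, 5.5, 5.8, 6.2, 6.4, 6.6, 6.7, 6.7, 6.8, 7.0, 7.1, 7.2, 7.5, 7.6, 8.0.
Count below 7.2: L = 15; count equal: E = 1; n = 19.
Percentile rank = 100·(15 + 0.5·1)/19 = 100·15.5/19 = 81.58.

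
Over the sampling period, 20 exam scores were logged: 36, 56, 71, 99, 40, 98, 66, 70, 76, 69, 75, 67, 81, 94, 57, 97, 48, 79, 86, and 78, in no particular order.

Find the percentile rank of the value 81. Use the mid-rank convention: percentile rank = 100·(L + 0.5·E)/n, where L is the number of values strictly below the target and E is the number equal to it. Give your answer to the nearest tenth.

Sorted: 36, 40, 48, 56, 57, 66, 67, 69, 70, 71, 75, 76, 78, 79, 81, 86, 94, 97, 98, 99.
Count below 81: L = 14; count equal: E = 1; n = 20.
Percentile rank = 100·(14 + 0.5·1)/20 = 100·14.5/20 = 72.5.

72.5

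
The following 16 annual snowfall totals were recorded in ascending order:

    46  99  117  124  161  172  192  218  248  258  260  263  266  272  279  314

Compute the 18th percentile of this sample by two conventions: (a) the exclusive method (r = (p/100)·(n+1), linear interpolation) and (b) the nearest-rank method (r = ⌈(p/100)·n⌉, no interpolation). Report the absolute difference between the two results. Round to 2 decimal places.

n = 16.
(a) r = 3.06; between ranks 3 (117) and 4 (124): 117.42.
(b) the nearest-rank method: rank 3 → 117.
|117.42 − 117| = 0.42.

0.42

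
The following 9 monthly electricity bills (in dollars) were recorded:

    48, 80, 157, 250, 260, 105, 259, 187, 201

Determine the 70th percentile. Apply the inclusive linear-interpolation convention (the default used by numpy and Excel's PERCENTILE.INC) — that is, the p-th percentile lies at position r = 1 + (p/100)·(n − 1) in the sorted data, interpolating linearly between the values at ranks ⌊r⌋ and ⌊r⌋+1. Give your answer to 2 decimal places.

230.40

Sorted: 48, 80, 105, 157, 187, 201, 250, 259, 260.
n = 9.
r = 1 + (70/100)·(9 − 1) = 1 + 5.6 = 6.6.
Rank 6 is 201 and rank 7 is 250.
Interpolate: 201 + 0.6·(250 − 201) = 201 + 0.6·49 = 230.4.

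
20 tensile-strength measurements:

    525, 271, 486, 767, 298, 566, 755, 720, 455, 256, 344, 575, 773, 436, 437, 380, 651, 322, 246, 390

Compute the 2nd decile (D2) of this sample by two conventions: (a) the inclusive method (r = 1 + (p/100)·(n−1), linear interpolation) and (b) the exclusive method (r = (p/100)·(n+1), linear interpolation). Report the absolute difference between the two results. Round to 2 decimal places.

Sorted: 246, 256, 271, 298, 322, 344, 380, 390, 436, 437, 455, 486, 525, 566, 575, 651, 720, 755, 767, 773.
n = 20.
(a) r = 4.8; between ranks 4 (298) and 5 (322): 317.2.
(b) r = 4.2; between ranks 4 (298) and 5 (322): 302.8.
|317.2 − 302.8| = 14.4.

14.40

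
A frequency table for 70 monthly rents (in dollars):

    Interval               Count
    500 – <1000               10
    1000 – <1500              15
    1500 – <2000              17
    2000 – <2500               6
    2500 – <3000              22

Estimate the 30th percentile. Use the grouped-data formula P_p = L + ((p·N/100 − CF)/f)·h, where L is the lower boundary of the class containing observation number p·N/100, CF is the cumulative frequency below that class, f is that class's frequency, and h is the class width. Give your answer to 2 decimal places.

1366.67

N = 70; target position k = 30/100 · 70 = 21.
Cumulative frequencies: 10, 25, 42, 48, 70.
Observation 21 falls in the class 1000 – <1500.
L = 1000, CF = 10, f = 15, h = 500.
P30 = 1000 + ((21 − 10)/15)·500 = 1000 + 366.667 = 1366.67.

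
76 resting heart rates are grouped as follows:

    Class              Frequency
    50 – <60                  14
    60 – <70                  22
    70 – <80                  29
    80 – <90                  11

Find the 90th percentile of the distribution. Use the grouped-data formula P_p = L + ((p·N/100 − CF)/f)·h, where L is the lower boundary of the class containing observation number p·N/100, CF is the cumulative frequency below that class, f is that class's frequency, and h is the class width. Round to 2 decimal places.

83.09

N = 76; target position k = 90/100 · 76 = 68.4.
Cumulative frequencies: 14, 36, 65, 76.
Observation 68.4 falls in the class 80 – <90.
L = 80, CF = 65, f = 11, h = 10.
P90 = 80 + ((68.4 − 65)/11)·10 = 80 + 3.09091 = 83.0909.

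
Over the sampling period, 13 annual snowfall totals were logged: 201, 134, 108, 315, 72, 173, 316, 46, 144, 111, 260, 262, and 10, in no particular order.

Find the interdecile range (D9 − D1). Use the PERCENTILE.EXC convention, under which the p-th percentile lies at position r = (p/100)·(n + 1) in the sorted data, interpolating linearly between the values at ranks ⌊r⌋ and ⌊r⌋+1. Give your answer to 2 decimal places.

291.20

Sorted: 10, 46, 72, 108, 111, 134, 144, 173, 201, 260, 262, 315, 316.
n = 13.
P10: r = 1.4; ranks 1–2 are 10, 46; interpolating gives 24.4.
P90: r = 12.6; ranks 12–13 are 315, 316; interpolating gives 315.6.
Difference: 315.6 − 24.4 = 291.2.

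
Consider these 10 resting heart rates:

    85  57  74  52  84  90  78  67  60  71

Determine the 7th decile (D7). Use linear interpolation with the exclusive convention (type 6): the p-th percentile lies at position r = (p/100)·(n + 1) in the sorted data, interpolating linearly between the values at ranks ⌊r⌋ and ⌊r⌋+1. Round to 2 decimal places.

Sorted: 52, 57, 60, 67, 71, 74, 78, 84, 85, 90.
n = 10.
r = (70/100)·(10 + 1) = 7.7.
Rank 7 is 78 and rank 8 is 84.
Interpolate: 78 + 0.7·(84 − 78) = 78 + 0.7·6 = 82.2.

82.20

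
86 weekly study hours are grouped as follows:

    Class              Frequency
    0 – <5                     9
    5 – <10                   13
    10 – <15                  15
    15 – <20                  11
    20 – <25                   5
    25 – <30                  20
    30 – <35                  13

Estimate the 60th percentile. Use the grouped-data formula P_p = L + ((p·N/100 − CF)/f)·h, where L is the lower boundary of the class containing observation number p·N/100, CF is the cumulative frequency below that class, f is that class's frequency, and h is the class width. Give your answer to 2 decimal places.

N = 86; target position k = 60/100 · 86 = 51.6.
Cumulative frequencies: 9, 22, 37, 48, 53, 73, 86.
Observation 51.6 falls in the class 20 – <25.
L = 20, CF = 48, f = 5, h = 5.
P60 = 20 + ((51.6 − 48)/5)·5 = 20 + 3.6 = 23.6.

23.60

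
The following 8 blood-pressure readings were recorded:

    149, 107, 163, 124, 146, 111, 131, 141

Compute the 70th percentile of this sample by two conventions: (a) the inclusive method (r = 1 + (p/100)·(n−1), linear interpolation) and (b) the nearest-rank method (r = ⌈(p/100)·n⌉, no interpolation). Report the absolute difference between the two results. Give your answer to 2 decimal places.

Sorted: 107, 111, 124, 131, 141, 146, 149, 163.
n = 8.
(a) r = 5.9; between ranks 5 (141) and 6 (146): 145.5.
(b) the nearest-rank method: rank 6 → 146.
|145.5 − 146| = 0.5.

0.50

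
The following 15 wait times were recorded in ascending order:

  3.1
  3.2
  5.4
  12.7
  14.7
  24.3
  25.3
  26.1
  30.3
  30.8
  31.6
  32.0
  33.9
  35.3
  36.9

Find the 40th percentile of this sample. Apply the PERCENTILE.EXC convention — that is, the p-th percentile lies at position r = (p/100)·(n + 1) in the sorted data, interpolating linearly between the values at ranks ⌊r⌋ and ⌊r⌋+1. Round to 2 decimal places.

n = 15.
r = (40/100)·(15 + 1) = 6.4.
Rank 6 is 24.3 and rank 7 is 25.3.
Interpolate: 24.3 + 0.4·(25.3 − 24.3) = 24.3 + 0.4·1 = 24.7.

24.70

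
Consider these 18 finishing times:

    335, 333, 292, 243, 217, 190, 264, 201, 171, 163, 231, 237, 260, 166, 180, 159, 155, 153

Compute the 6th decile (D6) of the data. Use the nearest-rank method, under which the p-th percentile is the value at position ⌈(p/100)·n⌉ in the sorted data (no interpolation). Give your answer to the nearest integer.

Sorted: 153, 155, 159, 163, 166, 171, 180, 190, 201, 217, 231, 237, 243, 260, 264, 292, 333, 335.
n = 18.
Position = ⌈60/100 · 18⌉ = ⌈10.8⌉ = 11.
The value at rank 11 is 231.

231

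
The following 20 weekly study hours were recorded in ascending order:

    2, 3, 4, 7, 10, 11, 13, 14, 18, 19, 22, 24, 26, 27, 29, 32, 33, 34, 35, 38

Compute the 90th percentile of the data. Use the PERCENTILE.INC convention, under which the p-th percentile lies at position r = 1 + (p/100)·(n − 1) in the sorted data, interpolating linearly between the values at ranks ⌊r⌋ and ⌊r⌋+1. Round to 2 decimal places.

34.10

n = 20.
r = 1 + (90/100)·(20 − 1) = 1 + 17.1 = 18.1.
Rank 18 is 34 and rank 19 is 35.
Interpolate: 34 + 0.1·(35 − 34) = 34 + 0.1·1 = 34.1.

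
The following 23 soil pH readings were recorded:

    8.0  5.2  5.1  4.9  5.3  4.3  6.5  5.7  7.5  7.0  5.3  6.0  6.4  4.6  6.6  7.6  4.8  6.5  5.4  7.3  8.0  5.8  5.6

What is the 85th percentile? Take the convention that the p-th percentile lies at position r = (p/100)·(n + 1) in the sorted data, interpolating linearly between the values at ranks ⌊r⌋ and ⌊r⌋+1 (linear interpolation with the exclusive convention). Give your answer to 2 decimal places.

7.54

Sorted: 4.3, 4.6, 4.8, 4.9, 5.1, 5.2, 5.3, 5.3, 5.4, 5.6, 5.7, 5.8, 6.0, 6.4, 6.5, 6.5, 6.6, 7.0, 7.3, 7.5, 7.6, 8.0, 8.0.
n = 23.
r = (85/100)·(23 + 1) = 20.4.
Rank 20 is 7.5 and rank 21 is 7.6.
Interpolate: 7.5 + 0.4·(7.6 − 7.5) = 7.5 + 0.4·0.1 = 7.54.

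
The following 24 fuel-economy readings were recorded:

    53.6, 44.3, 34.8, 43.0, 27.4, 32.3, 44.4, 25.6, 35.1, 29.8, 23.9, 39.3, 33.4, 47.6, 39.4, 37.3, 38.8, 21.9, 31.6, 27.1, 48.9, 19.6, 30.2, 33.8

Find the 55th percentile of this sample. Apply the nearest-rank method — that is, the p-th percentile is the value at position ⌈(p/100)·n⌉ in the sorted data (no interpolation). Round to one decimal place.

Sorted: 19.6, 21.9, 23.9, 25.6, 27.1, 27.4, 29.8, 30.2, 31.6, 32.3, 33.4, 33.8, 34.8, 35.1, 37.3, 38.8, 39.3, 39.4, 43.0, 44.3, 44.4, 47.6, 48.9, 53.6.
n = 24.
Position = ⌈55/100 · 24⌉ = ⌈13.2⌉ = 14.
The value at rank 14 is 35.1.

35.1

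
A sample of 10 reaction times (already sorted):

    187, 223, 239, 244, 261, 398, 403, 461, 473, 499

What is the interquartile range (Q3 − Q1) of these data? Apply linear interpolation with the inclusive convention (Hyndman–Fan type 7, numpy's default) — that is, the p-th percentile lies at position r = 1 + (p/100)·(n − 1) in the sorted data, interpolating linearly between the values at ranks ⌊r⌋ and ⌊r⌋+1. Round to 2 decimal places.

n = 10.
P25: r = 3.25; ranks 3–4 are 239, 244; interpolating gives 240.25.
P75: r = 7.75; ranks 7–8 are 403, 461; interpolating gives 446.5.
Difference: 446.5 − 240.25 = 206.25.

206.25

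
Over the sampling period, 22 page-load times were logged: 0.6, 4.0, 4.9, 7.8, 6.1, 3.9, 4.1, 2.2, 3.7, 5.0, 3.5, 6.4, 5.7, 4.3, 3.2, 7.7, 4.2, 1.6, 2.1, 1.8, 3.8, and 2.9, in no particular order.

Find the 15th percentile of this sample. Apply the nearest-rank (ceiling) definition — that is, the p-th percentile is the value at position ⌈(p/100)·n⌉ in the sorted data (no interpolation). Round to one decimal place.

Sorted: 0.6, 1.6, 1.8, 2.1, 2.2, 2.9, 3.2, 3.5, 3.7, 3.8, 3.9, 4.0, 4.1, 4.2, 4.3, 4.9, 5.0, 5.7, 6.1, 6.4, 7.7, 7.8.
n = 22.
Position = ⌈15/100 · 22⌉ = ⌈3.3⌉ = 4.
The value at rank 4 is 2.1.

2.1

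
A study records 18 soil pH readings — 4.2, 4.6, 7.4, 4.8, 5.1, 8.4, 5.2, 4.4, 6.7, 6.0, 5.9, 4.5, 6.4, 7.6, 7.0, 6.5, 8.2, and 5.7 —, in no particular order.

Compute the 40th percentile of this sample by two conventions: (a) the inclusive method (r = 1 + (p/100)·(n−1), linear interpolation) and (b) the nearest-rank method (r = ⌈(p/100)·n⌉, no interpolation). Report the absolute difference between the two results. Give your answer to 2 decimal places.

Sorted: 4.2, 4.4, 4.5, 4.6, 4.8, 5.1, 5.2, 5.7, 5.9, 6.0, 6.4, 6.5, 6.7, 7.0, 7.4, 7.6, 8.2, 8.4.
n = 18.
(a) r = 7.8; between ranks 7 (5.2) and 8 (5.7): 5.6.
(b) the nearest-rank method: rank 8 → 5.7.
|5.6 − 5.7| = 0.1.

0.10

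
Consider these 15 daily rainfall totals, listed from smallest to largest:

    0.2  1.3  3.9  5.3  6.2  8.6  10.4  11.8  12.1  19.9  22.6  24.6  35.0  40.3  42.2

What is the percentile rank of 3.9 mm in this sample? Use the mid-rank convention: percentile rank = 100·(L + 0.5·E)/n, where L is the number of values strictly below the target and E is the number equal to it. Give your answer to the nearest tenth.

16.7

Count below 3.9: L = 2; count equal: E = 1; n = 15.
Percentile rank = 100·(2 + 0.5·1)/15 = 100·2.5/15 = 16.67.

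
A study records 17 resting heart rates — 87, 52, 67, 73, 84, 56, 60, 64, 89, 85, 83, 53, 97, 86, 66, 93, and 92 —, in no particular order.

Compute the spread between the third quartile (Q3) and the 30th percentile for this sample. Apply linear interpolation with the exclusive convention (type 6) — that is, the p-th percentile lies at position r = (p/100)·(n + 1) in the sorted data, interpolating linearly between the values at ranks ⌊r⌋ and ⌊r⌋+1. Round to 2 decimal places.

Sorted: 52, 53, 56, 60, 64, 66, 67, 73, 83, 84, 85, 86, 87, 89, 92, 93, 97.
n = 17.
P30: r = 5.4; ranks 5–6 are 64, 66; interpolating gives 64.8.
P75: r = 13.5; ranks 13–14 are 87, 89; interpolating gives 88.
Difference: 88 − 64.8 = 23.2.

23.20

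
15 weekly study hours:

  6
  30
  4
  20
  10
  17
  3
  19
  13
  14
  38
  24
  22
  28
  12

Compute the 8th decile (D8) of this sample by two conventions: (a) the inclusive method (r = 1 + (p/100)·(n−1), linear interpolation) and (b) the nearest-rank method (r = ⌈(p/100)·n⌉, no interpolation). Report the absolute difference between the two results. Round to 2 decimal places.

0.80

Sorted: 3, 4, 6, 10, 12, 13, 14, 17, 19, 20, 22, 24, 28, 30, 38.
n = 15.
(a) r = 12.2; between ranks 12 (24) and 13 (28): 24.8.
(b) the nearest-rank method: rank 12 → 24.
|24.8 − 24| = 0.8.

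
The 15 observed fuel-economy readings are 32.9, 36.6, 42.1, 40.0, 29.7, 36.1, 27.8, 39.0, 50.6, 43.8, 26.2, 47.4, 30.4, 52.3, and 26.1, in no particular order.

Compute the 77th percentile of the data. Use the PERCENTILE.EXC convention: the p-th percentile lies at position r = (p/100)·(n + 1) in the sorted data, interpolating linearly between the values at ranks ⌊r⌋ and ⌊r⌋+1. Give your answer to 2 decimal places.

44.95

Sorted: 26.1, 26.2, 27.8, 29.7, 30.4, 32.9, 36.1, 36.6, 39.0, 40.0, 42.1, 43.8, 47.4, 50.6, 52.3.
n = 15.
r = (77/100)·(15 + 1) = 12.32.
Rank 12 is 43.8 and rank 13 is 47.4.
Interpolate: 43.8 + 0.32·(47.4 − 43.8) = 43.8 + 0.32·3.6 = 44.952.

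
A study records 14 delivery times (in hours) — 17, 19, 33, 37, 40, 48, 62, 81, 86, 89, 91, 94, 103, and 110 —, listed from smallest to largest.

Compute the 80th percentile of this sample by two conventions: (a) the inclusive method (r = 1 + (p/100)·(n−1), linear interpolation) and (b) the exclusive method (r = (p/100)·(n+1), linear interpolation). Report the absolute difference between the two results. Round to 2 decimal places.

n = 14.
(a) r = 11.4; between ranks 11 (91) and 12 (94): 92.2.
(b) r = 12 → value at rank 12 = 94.
|92.2 − 94| = 1.8.

1.80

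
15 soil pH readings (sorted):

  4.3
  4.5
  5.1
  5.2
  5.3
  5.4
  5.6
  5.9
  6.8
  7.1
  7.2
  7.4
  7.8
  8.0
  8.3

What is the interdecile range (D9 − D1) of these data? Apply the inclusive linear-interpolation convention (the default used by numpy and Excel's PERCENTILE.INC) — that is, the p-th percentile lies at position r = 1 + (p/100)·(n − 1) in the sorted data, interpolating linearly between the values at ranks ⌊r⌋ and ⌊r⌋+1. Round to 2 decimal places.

3.18

n = 15.
P10: r = 2.4; ranks 2–3 are 4.5, 5.1; interpolating gives 4.74.
P90: r = 13.6; ranks 13–14 are 7.8, 8.0; interpolating gives 7.92.
Difference: 7.92 − 4.74 = 3.18.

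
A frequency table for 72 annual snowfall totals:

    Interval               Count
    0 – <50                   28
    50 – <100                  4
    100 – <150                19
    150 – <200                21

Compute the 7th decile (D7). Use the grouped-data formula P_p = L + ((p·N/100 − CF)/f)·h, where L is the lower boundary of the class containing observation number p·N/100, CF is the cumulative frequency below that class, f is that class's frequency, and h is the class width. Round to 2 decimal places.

148.42

N = 72; target position k = 70/100 · 72 = 50.4.
Cumulative frequencies: 28, 32, 51, 72.
Observation 50.4 falls in the class 100 – <150.
L = 100, CF = 32, f = 19, h = 50.
P70 = 100 + ((50.4 − 32)/19)·50 = 100 + 48.4211 = 148.421.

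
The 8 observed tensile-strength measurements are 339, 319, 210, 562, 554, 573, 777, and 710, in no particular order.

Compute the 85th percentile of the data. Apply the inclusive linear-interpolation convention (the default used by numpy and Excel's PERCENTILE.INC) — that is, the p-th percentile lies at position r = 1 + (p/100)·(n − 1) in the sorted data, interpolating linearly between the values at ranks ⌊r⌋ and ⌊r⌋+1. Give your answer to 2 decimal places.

703.15

Sorted: 210, 319, 339, 554, 562, 573, 710, 777.
n = 8.
r = 1 + (85/100)·(8 − 1) = 1 + 5.95 = 6.95.
Rank 6 is 573 and rank 7 is 710.
Interpolate: 573 + 0.95·(710 − 573) = 573 + 0.95·137 = 703.15.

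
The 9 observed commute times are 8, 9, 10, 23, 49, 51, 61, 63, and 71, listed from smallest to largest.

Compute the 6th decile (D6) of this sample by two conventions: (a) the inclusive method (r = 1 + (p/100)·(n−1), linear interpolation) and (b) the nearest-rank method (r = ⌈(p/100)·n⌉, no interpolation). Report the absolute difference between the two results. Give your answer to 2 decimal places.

0.40

n = 9.
(a) r = 5.8; between ranks 5 (49) and 6 (51): 50.6.
(b) the nearest-rank method: rank 6 → 51.
|50.6 − 51| = 0.4.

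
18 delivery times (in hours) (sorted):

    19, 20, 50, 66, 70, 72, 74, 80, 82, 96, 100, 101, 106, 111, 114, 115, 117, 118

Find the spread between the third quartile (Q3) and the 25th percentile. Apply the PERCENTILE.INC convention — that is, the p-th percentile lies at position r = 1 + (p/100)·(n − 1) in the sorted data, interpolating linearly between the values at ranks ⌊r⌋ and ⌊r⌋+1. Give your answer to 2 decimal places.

n = 18.
P25: r = 5.25; ranks 5–6 are 70, 72; interpolating gives 70.5.
P75: r = 13.75; ranks 13–14 are 106, 111; interpolating gives 109.75.
Difference: 109.75 − 70.5 = 39.25.

39.25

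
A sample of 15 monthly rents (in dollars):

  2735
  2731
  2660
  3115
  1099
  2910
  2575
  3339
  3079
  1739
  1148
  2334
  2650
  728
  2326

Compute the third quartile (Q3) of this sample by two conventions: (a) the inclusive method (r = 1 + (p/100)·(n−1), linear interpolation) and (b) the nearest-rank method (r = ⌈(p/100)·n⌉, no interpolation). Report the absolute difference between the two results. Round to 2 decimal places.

87.50

Sorted: 728, 1099, 1148, 1739, 2326, 2334, 2575, 2650, 2660, 2731, 2735, 2910, 3079, 3115, 3339.
n = 15.
(a) r = 11.5; between ranks 11 (2735) and 12 (2910): 2822.5.
(b) the nearest-rank method: rank 12 → 2910.
|2822.5 − 2910| = 87.5.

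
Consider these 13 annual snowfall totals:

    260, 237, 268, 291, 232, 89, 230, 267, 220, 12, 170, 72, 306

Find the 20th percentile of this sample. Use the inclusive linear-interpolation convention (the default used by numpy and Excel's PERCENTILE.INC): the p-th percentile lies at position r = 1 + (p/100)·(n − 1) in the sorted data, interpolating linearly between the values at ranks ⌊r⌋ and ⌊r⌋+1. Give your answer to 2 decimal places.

121.40

Sorted: 12, 72, 89, 170, 220, 230, 232, 237, 260, 267, 268, 291, 306.
n = 13.
r = 1 + (20/100)·(13 − 1) = 1 + 2.4 = 3.4.
Rank 3 is 89 and rank 4 is 170.
Interpolate: 89 + 0.4·(170 − 89) = 89 + 0.4·81 = 121.4.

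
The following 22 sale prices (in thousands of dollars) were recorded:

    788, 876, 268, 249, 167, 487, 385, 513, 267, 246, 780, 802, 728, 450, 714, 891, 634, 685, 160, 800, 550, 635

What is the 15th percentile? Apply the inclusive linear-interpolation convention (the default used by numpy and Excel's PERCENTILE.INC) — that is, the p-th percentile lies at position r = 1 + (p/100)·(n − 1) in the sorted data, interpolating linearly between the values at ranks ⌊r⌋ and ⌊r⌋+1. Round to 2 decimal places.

Sorted: 160, 167, 246, 249, 267, 268, 385, 450, 487, 513, 550, 634, 635, 685, 714, 728, 780, 788, 800, 802, 876, 891.
n = 22.
r = 1 + (15/100)·(22 − 1) = 1 + 3.15 = 4.15.
Rank 4 is 249 and rank 5 is 267.
Interpolate: 249 + 0.15·(267 − 249) = 249 + 0.15·18 = 251.7.

251.70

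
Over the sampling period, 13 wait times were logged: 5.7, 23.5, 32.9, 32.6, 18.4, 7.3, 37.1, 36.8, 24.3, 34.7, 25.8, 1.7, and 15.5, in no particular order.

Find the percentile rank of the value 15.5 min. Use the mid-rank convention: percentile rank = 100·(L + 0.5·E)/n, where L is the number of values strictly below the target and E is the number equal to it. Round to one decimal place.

26.9

Sorted: 1.7, 5.7, 7.3, 15.5, 18.4, 23.5, 24.3, 25.8, 32.6, 32.9, 34.7, 36.8, 37.1.
Count below 15.5: L = 3; count equal: E = 1; n = 13.
Percentile rank = 100·(3 + 0.5·1)/13 = 100·3.5/13 = 26.92.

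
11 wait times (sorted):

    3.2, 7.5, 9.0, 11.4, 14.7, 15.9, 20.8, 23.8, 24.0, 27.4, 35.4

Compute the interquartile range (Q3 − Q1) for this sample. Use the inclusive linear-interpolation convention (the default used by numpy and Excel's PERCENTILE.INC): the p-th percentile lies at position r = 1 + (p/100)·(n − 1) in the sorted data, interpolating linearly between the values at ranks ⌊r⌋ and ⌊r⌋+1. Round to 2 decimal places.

13.70

n = 11.
P25: r = 3.5; ranks 3–4 are 9.0, 11.4; interpolating gives 10.2.
P75: r = 8.5; ranks 8–9 are 23.8, 24.0; interpolating gives 23.9.
Difference: 23.9 − 10.2 = 13.7.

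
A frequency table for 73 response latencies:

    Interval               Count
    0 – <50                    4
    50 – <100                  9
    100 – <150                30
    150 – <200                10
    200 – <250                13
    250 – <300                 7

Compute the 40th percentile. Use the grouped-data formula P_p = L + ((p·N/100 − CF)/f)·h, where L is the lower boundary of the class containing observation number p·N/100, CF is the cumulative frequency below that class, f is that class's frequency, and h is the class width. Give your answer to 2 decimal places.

N = 73; target position k = 40/100 · 73 = 29.2.
Cumulative frequencies: 4, 13, 43, 53, 66, 73.
Observation 29.2 falls in the class 100 – <150.
L = 100, CF = 13, f = 30, h = 50.
P40 = 100 + ((29.2 − 13)/30)·50 = 100 + 27 = 127.

127.00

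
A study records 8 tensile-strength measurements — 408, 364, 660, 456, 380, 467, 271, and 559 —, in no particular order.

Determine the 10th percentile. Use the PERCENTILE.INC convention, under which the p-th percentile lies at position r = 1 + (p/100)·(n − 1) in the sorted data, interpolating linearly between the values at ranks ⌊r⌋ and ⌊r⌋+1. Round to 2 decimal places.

Sorted: 271, 364, 380, 408, 456, 467, 559, 660.
n = 8.
r = 1 + (10/100)·(8 − 1) = 1 + 0.7 = 1.7.
Rank 1 is 271 and rank 2 is 364.
Interpolate: 271 + 0.7·(364 − 271) = 271 + 0.7·93 = 336.1.

336.10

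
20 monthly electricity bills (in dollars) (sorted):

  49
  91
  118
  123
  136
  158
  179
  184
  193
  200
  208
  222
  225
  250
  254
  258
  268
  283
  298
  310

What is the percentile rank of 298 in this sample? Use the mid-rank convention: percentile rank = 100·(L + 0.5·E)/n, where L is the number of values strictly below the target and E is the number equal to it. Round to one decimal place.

Count below 298: L = 18; count equal: E = 1; n = 20.
Percentile rank = 100·(18 + 0.5·1)/20 = 100·18.5/20 = 92.5.

92.5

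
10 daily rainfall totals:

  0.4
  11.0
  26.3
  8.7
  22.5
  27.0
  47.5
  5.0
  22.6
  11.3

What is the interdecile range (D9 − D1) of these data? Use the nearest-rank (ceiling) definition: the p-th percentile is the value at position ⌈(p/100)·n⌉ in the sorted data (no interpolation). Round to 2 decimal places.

26.60

Sorted: 0.4, 5.0, 8.7, 11.0, 11.3, 22.5, 22.6, 26.3, 27.0, 47.5.
n = 10.
P10: rank ⌈10/100·10⌉ = 1 → 0.4.
P90: rank ⌈90/100·10⌉ = 9 → 27.
Difference: 27 − 0.4 = 26.6.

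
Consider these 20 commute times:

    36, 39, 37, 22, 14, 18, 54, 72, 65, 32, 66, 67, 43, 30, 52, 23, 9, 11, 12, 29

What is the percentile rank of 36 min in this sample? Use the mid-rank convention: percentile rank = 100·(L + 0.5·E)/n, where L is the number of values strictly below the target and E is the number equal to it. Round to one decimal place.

Sorted: 9, 11, 12, 14, 18, 22, 23, 29, 30, 32, 36, 37, 39, 43, 52, 54, 65, 66, 67, 72.
Count below 36: L = 10; count equal: E = 1; n = 20.
Percentile rank = 100·(10 + 0.5·1)/20 = 100·10.5/20 = 52.5.

52.5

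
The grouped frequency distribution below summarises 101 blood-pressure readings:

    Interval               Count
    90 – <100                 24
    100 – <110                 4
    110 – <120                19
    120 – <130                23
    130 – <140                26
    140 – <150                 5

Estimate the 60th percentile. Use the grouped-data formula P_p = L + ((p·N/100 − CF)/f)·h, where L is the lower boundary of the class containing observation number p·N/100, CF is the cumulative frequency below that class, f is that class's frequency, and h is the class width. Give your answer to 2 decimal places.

125.91

N = 101; target position k = 60/100 · 101 = 60.6.
Cumulative frequencies: 24, 28, 47, 70, 96, 101.
Observation 60.6 falls in the class 120 – <130.
L = 120, CF = 47, f = 23, h = 10.
P60 = 120 + ((60.6 − 47)/23)·10 = 120 + 5.91304 = 125.913.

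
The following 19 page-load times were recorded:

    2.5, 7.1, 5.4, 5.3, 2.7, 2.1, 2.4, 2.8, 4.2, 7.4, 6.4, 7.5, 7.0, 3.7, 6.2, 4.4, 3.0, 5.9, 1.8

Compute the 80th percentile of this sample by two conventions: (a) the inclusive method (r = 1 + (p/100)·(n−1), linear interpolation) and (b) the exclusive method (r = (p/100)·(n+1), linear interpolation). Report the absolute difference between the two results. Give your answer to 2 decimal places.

Sorted: 1.8, 2.1, 2.4, 2.5, 2.7, 2.8, 3.0, 3.7, 4.2, 4.4, 5.3, 5.4, 5.9, 6.2, 6.4, 7.0, 7.1, 7.4, 7.5.
n = 19.
(a) r = 15.4; between ranks 15 (6.4) and 16 (7.0): 6.64.
(b) r = 16 → value at rank 16 = 7.
|6.64 − 7| = 0.36.

0.36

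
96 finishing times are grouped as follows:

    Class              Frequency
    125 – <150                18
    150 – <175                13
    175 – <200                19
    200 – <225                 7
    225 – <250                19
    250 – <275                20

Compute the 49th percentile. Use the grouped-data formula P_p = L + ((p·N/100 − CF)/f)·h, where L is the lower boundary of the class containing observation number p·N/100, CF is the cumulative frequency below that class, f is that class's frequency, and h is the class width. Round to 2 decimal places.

196.11

N = 96; target position k = 49/100 · 96 = 47.04.
Cumulative frequencies: 18, 31, 50, 57, 76, 96.
Observation 47.04 falls in the class 175 – <200.
L = 175, CF = 31, f = 19, h = 25.
P49 = 175 + ((47.04 − 31)/19)·25 = 175 + 21.1053 = 196.105.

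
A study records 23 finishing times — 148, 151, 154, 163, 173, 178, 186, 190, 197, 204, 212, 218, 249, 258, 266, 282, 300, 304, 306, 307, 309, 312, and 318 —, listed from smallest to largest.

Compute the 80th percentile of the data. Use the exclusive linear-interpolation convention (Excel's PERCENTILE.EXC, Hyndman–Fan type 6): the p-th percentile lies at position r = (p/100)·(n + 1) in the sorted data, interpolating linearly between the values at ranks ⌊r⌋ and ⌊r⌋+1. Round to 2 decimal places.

n = 23.
r = (80/100)·(23 + 1) = 19.2.
Rank 19 is 306 and rank 20 is 307.
Interpolate: 306 + 0.2·(307 − 306) = 306 + 0.2·1 = 306.2.

306.20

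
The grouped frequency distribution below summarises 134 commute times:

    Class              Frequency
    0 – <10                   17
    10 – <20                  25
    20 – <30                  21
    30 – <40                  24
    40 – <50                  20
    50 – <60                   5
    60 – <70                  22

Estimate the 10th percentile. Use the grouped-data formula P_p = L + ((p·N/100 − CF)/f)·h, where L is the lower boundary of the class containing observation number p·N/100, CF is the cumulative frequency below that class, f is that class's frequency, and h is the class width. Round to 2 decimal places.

7.88

N = 134; target position k = 10/100 · 134 = 13.4.
Cumulative frequencies: 17, 42, 63, 87, 107, 112, 134.
Observation 13.4 falls in the class 0 – <10.
L = 0, CF = 0, f = 17, h = 10.
P10 = 0 + ((13.4 − 0)/17)·10 = 0 + 7.88235 = 7.88235.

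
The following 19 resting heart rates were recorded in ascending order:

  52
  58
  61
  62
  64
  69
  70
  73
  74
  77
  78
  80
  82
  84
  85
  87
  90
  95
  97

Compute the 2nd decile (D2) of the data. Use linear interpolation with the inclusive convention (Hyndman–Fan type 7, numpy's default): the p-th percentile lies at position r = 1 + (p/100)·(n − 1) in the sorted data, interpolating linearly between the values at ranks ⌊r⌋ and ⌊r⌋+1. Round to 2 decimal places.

63.20

n = 19.
r = 1 + (20/100)·(19 − 1) = 1 + 3.6 = 4.6.
Rank 4 is 62 and rank 5 is 64.
Interpolate: 62 + 0.6·(64 − 62) = 62 + 0.6·2 = 63.2.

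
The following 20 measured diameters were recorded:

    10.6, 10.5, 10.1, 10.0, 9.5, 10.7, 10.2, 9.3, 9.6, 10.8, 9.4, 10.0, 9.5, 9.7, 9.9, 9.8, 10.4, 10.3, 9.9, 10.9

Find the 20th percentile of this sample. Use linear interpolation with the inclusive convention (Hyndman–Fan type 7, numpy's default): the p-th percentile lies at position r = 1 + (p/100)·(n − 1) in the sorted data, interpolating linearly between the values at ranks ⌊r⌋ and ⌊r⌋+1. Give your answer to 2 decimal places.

9.58

Sorted: 9.3, 9.4, 9.5, 9.5, 9.6, 9.7, 9.8, 9.9, 9.9, 10.0, 10.0, 10.1, 10.2, 10.3, 10.4, 10.5, 10.6, 10.7, 10.8, 10.9.
n = 20.
r = 1 + (20/100)·(20 − 1) = 1 + 3.8 = 4.8.
Rank 4 is 9.5 and rank 5 is 9.6.
Interpolate: 9.5 + 0.8·(9.6 − 9.5) = 9.5 + 0.8·0.1 = 9.58.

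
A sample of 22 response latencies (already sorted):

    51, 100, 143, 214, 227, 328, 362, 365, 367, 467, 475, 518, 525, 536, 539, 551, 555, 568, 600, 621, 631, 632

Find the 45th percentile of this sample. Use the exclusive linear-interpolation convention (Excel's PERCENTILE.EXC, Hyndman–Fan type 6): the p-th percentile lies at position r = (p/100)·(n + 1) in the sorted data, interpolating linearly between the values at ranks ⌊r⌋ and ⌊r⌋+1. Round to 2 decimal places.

n = 22.
r = (45/100)·(22 + 1) = 10.35.
Rank 10 is 467 and rank 11 is 475.
Interpolate: 467 + 0.35·(475 − 467) = 467 + 0.35·8 = 469.8.

469.80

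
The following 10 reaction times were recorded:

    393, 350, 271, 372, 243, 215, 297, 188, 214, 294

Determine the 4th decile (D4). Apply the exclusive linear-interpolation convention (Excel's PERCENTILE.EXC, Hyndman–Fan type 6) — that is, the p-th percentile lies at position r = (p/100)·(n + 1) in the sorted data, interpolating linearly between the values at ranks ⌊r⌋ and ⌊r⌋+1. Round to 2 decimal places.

254.20

Sorted: 188, 214, 215, 243, 271, 294, 297, 350, 372, 393.
n = 10.
r = (40/100)·(10 + 1) = 4.4.
Rank 4 is 243 and rank 5 is 271.
Interpolate: 243 + 0.4·(271 − 243) = 243 + 0.4·28 = 254.2.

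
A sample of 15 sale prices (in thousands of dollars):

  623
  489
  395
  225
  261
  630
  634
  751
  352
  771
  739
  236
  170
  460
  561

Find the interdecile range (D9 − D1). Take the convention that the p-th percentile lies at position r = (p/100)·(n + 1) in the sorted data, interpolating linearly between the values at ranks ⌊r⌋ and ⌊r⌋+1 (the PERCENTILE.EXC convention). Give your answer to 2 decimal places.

Sorted: 170, 225, 236, 261, 352, 395, 460, 489, 561, 623, 630, 634, 739, 751, 771.
n = 15.
P10: r = 1.6; ranks 1–2 are 170, 225; interpolating gives 203.
P90: r = 14.4; ranks 14–15 are 751, 771; interpolating gives 759.
Difference: 759 − 203 = 556.

556.00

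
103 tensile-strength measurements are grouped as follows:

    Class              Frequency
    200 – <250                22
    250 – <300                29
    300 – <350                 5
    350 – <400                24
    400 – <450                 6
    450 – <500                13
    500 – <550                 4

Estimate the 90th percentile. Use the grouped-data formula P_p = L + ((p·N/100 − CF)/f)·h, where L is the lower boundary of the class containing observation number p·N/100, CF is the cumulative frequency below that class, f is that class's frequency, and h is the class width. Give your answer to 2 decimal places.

475.77

N = 103; target position k = 90/100 · 103 = 92.7.
Cumulative frequencies: 22, 51, 56, 80, 86, 99, 103.
Observation 92.7 falls in the class 450 – <500.
L = 450, CF = 86, f = 13, h = 50.
P90 = 450 + ((92.7 − 86)/13)·50 = 450 + 25.7692 = 475.769.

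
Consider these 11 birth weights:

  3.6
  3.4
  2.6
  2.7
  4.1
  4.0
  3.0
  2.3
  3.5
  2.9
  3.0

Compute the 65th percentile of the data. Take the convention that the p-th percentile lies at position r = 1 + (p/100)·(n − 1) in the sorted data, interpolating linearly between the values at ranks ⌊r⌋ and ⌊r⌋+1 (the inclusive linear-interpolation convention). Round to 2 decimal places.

Sorted: 2.3, 2.6, 2.7, 2.9, 3.0, 3.0, 3.4, 3.5, 3.6, 4.0, 4.1.
n = 11.
r = 1 + (65/100)·(11 − 1) = 1 + 6.5 = 7.5.
Rank 7 is 3.4 and rank 8 is 3.5.
Interpolate: 3.4 + 0.5·(3.5 − 3.4) = 3.4 + 0.5·0.1 = 3.45.

3.45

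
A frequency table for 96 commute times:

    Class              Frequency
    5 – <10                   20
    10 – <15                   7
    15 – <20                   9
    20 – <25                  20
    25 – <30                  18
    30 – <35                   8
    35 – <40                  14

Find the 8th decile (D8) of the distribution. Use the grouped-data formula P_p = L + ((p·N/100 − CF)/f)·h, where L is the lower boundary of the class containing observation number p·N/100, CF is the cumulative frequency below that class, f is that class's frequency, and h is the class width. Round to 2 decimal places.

N = 96; target position k = 80/100 · 96 = 76.8.
Cumulative frequencies: 20, 27, 36, 56, 74, 82, 96.
Observation 76.8 falls in the class 30 – <35.
L = 30, CF = 74, f = 8, h = 5.
P80 = 30 + ((76.8 − 74)/8)·5 = 30 + 1.75 = 31.75.

31.75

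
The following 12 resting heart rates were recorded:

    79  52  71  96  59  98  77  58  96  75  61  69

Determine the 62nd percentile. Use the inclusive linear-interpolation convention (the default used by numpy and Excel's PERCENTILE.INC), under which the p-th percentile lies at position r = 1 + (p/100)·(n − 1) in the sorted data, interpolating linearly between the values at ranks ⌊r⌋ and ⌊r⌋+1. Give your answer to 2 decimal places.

76.64

Sorted: 52, 58, 59, 61, 69, 71, 75, 77, 79, 96, 96, 98.
n = 12.
r = 1 + (62/100)·(12 − 1) = 1 + 6.82 = 7.82.
Rank 7 is 75 and rank 8 is 77.
Interpolate: 75 + 0.82·(77 − 75) = 75 + 0.82·2 = 76.64.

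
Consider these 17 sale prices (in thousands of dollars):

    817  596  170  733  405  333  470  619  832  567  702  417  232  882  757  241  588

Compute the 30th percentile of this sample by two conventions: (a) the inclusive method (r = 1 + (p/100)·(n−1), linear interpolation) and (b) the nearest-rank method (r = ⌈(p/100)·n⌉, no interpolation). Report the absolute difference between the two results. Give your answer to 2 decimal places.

2.40

Sorted: 170, 232, 241, 333, 405, 417, 470, 567, 588, 596, 619, 702, 733, 757, 817, 832, 882.
n = 17.
(a) r = 5.8; between ranks 5 (405) and 6 (417): 414.6.
(b) the nearest-rank method: rank 6 → 417.
|414.6 − 417| = 2.4.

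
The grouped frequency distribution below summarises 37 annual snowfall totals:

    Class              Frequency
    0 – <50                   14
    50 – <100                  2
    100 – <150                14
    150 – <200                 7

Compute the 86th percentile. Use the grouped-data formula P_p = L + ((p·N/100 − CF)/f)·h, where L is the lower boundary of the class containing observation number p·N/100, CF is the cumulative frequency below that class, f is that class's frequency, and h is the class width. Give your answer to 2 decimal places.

N = 37; target position k = 86/100 · 37 = 31.82.
Cumulative frequencies: 14, 16, 30, 37.
Observation 31.82 falls in the class 150 – <200.
L = 150, CF = 30, f = 7, h = 50.
P86 = 150 + ((31.82 − 30)/7)·50 = 150 + 13 = 163.

163.00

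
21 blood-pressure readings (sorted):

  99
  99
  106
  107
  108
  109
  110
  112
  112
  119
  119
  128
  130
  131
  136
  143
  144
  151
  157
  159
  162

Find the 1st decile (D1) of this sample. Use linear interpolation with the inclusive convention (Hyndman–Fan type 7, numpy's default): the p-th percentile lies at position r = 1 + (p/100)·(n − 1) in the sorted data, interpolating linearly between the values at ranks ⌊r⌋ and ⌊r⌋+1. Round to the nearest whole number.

n = 21.
r = 1 + (10/100)·(21 − 1) = 1 + 2 = 3.
r is an integer, so P10 is the value at rank 3: 106.

106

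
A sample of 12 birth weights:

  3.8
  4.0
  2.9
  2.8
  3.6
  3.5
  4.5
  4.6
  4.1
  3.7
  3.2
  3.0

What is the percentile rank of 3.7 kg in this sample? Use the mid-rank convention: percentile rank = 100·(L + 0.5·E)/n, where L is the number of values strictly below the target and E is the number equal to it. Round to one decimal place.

Sorted: 2.8, 2.9, 3.0, 3.2, 3.5, 3.6, 3.7, 3.8, 4.0, 4.1, 4.5, 4.6.
Count below 3.7: L = 6; count equal: E = 1; n = 12.
Percentile rank = 100·(6 + 0.5·1)/12 = 100·6.5/12 = 54.17.

54.2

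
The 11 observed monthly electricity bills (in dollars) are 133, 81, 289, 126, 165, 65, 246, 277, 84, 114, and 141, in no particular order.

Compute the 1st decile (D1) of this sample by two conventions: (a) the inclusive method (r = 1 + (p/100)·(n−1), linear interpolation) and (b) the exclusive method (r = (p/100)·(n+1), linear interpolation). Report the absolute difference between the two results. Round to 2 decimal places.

Sorted: 65, 81, 84, 114, 126, 133, 141, 165, 246, 277, 289.
n = 11.
(a) r = 2 → value at rank 2 = 81.
(b) r = 1.2; between ranks 1 (65) and 2 (81): 68.2.
|81 − 68.2| = 12.8.

12.80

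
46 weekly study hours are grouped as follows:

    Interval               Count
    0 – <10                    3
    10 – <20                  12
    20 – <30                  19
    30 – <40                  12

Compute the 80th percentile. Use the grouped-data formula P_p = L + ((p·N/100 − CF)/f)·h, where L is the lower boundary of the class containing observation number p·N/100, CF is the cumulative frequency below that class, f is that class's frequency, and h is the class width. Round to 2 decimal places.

N = 46; target position k = 80/100 · 46 = 36.8.
Cumulative frequencies: 3, 15, 34, 46.
Observation 36.8 falls in the class 30 – <40.
L = 30, CF = 34, f = 12, h = 10.
P80 = 30 + ((36.8 − 34)/12)·10 = 30 + 2.33333 = 32.3333.

32.33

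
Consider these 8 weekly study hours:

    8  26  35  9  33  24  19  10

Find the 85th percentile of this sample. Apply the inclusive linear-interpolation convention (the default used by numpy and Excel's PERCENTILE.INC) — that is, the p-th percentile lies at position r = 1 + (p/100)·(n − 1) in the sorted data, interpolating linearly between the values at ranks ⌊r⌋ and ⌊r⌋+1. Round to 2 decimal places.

32.65

Sorted: 8, 9, 10, 19, 24, 26, 33, 35.
n = 8.
r = 1 + (85/100)·(8 − 1) = 1 + 5.95 = 6.95.
Rank 6 is 26 and rank 7 is 33.
Interpolate: 26 + 0.95·(33 − 26) = 26 + 0.95·7 = 32.65.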